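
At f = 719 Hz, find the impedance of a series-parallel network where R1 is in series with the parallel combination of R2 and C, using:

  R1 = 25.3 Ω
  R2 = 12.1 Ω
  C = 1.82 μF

Step 1 — Angular frequency: ω = 2π·f = 2π·719 = 4518 rad/s.
Step 2 — Component impedances:
  R1: Z = R = 25.3 Ω
  R2: Z = R = 12.1 Ω
  C: Z = 1/(jωC) = -j/(ω·C) = 0 - j121.6 Ω
Step 3 — Parallel branch: R2 || C = 1/(1/R2 + 1/C) = 11.98 - j1.192 Ω.
Step 4 — Series with R1: Z_total = R1 + (R2 || C) = 37.28 - j1.192 Ω = 37.3∠-1.8° Ω.

Z = 37.28 - j1.192 Ω = 37.3∠-1.8° Ω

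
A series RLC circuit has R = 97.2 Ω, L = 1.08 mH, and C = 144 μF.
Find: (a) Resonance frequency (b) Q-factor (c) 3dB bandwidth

Step 1 — Resonance condition Im(Z)=0 gives ω₀ = 1/√(LC).
Step 2 — ω₀ = 1/√(0.00108·0.000144) = 2536 rad/s.
Step 3 — f₀ = ω₀/(2π) = 403.6 Hz.
Step 4 — Series Q: Q = ω₀L/R = 2536·0.00108/97.2 = 0.02818.
Step 5 — 3dB bandwidth: Δω = ω₀/Q = 9e+04 rad/s; BW = Δω/(2π) = 1.432e+04 Hz.

(a) f₀ = 403.6 Hz  (b) Q = 0.02818  (c) BW = 1.432e+04 Hz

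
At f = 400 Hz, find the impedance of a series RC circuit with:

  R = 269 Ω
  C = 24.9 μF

Step 1 — Angular frequency: ω = 2π·f = 2π·400 = 2513 rad/s.
Step 2 — Component impedances:
  R: Z = R = 269 Ω
  C: Z = 1/(jωC) = -j/(ω·C) = 0 - j15.98 Ω
Step 3 — Series combination: Z_total = R + C = 269 - j15.98 Ω = 269.5∠-3.4° Ω.

Z = 269 - j15.98 Ω = 269.5∠-3.4° Ω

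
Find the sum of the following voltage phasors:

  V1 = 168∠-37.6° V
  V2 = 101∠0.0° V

Step 1 — Convert each phasor to rectangular form:
  V1 = 168·(cos(-37.6°) + j·sin(-37.6°)) = 133.1 - j102.5 V
  V2 = 101·(cos(0.0°) + j·sin(0.0°)) = 101 V
Step 2 — Sum components: V_total = 234.1 - j102.5 V.
Step 3 — Convert to polar: |V_total| = 255.6 V, ∠V_total = -23.6°.

V_total = 255.6∠-23.6° V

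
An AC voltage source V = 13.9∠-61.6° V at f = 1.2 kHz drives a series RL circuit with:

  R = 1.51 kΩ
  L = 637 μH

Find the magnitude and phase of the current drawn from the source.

Step 1 — Angular frequency: ω = 2π·f = 2π·1200 = 7540 rad/s.
Step 2 — Component impedances:
  R: Z = R = 1510 Ω
  L: Z = jωL = j·7540·0.000637 = 0 + j4.803 Ω
Step 3 — Series combination: Z_total = R + L = 1510 + j4.803 Ω = 1510∠0.2° Ω.
Step 4 — Source phasor: V = 13.9∠-61.6° V = 6.611 - j12.23 V.
Step 5 — Ohm's law: I = V / Z_total = (6.611 - j12.23) / (1510 + j4.803) = 0.004352 - j0.008111 A.
Step 6 — Convert to polar: |I| = 0.009205 A, ∠I = -61.8°.

I = 0.009205∠-61.8° A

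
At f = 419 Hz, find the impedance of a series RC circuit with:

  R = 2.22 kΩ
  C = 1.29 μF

Step 1 — Angular frequency: ω = 2π·f = 2π·419 = 2633 rad/s.
Step 2 — Component impedances:
  R: Z = R = 2220 Ω
  C: Z = 1/(jωC) = -j/(ω·C) = 0 - j294.5 Ω
Step 3 — Series combination: Z_total = R + C = 2220 - j294.5 Ω = 2239∠-7.6° Ω.

Z = 2220 - j294.5 Ω = 2239∠-7.6° Ω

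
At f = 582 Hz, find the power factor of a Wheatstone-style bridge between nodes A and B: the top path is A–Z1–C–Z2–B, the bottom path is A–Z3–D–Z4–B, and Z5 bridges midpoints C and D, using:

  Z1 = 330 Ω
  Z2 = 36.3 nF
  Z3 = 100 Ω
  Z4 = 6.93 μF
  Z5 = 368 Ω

Step 1 — Angular frequency: ω = 2π·f = 2π·582 = 3657 rad/s.
Step 2 — Component impedances:
  Z1: Z = R = 330 Ω
  Z2: Z = 1/(jωC) = -j/(ω·C) = 0 - j7533 Ω
  Z3: Z = R = 100 Ω
  Z4: Z = 1/(jωC) = -j/(ω·C) = 0 - j39.46 Ω
  Z5: Z = R = 368 Ω
Step 3 — Bridge requires nodal analysis (the Z5 bridge couples midpoints C and D, so the two paths cannot be reduced to a simple series/parallel combination). Setting node B to ground and injecting 1 A at node A, the 3-node admittance system at A, C, D solves to V_A = Z_AB = 86.99 - j39.52 Ω = 95.54∠-24.4° Ω.
Step 4 — Power factor: PF = cos(φ) = Re(Z)/|Z| = 86.986/95.544 = 0.9104.
Step 5 — Type: Im(Z) = -39.52 ⇒ leading (phase φ = -24.4°).

PF = 0.9104 (leading, φ = -24.4°)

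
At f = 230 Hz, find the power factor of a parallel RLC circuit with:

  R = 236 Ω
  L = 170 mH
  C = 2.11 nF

Step 1 — Angular frequency: ω = 2π·f = 2π·230 = 1445 rad/s.
Step 2 — Component impedances:
  R: Z = R = 236 Ω
  L: Z = jωL = j·1445·0.17 = 0 + j245.7 Ω
  C: Z = 1/(jωC) = -j/(ω·C) = 0 - j3.28e+05 Ω
Step 3 — Parallel combination: 1/Z_total = 1/R + 1/L + 1/C; Z_total = 122.8 + j117.9 Ω = 170.3∠43.8° Ω.
Step 4 — Power factor: PF = cos(φ) = Re(Z)/|Z| = 122.83/170.26 = 0.7214.
Step 5 — Type: Im(Z) = 117.9 ⇒ lagging (phase φ = 43.8°).

PF = 0.7214 (lagging, φ = 43.8°)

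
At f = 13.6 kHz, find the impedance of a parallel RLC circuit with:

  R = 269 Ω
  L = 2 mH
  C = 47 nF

Step 1 — Angular frequency: ω = 2π·f = 2π·1.36e+04 = 8.545e+04 rad/s.
Step 2 — Component impedances:
  R: Z = R = 269 Ω
  L: Z = jωL = j·8.545e+04·0.002 = 0 + j170.9 Ω
  C: Z = 1/(jωC) = -j/(ω·C) = 0 - j249 Ω
Step 3 — Parallel combination: 1/Z_total = 1/R + 1/L + 1/C; Z_total = 216.3 + j106.8 Ω = 241.2∠26.3° Ω.

Z = 216.3 + j106.8 Ω = 241.2∠26.3° Ω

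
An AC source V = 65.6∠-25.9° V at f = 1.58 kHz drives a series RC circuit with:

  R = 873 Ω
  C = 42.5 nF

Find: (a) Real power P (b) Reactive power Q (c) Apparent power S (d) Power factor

Step 1 — Angular frequency: ω = 2π·f = 2π·1580 = 9927 rad/s.
Step 2 — Component impedances:
  R: Z = R = 873 Ω
  C: Z = 1/(jωC) = -j/(ω·C) = 0 - j2370 Ω
Step 3 — Series combination: Z_total = R + C = 873 - j2370 Ω = 2526∠-69.8° Ω.
Step 4 — Source phasor: V = 65.6∠-25.9° V = 59.01 - j28.65 V.
Step 5 — Current: I = V / Z = 0.01872 + j0.018 A = 0.02597∠43.9° A.
Step 6 — Complex power: S = V·I* = 0.5889 - j1.599 VA.
Step 7 — Real power: P = Re(S) = 0.5889 W.
Step 8 — Reactive power: Q = Im(S) = -1.599 VAR.
Step 9 — Apparent power: |S| = 1.704 VA.
Step 10 — Power factor: PF = P/|S| = 0.3456 (leading).

(a) P = 0.5889 W  (b) Q = -1.599 VAR  (c) S = 1.704 VA  (d) PF = 0.3456 (leading)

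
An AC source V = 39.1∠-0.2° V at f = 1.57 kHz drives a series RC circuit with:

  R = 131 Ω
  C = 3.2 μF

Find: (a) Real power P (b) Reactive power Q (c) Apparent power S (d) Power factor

Step 1 — Angular frequency: ω = 2π·f = 2π·1570 = 9865 rad/s.
Step 2 — Component impedances:
  R: Z = R = 131 Ω
  C: Z = 1/(jωC) = -j/(ω·C) = 0 - j31.68 Ω
Step 3 — Series combination: Z_total = R + C = 131 - j31.68 Ω = 134.8∠-13.6° Ω.
Step 4 — Source phasor: V = 39.1∠-0.2° V = 39.1 - j0.1365 V.
Step 5 — Current: I = V / Z = 0.2822 + j0.06721 A = 0.2901∠13.4° A.
Step 6 — Complex power: S = V·I* = 11.03 - j2.666 VA.
Step 7 — Real power: P = Re(S) = 11.03 W.
Step 8 — Reactive power: Q = Im(S) = -2.666 VAR.
Step 9 — Apparent power: |S| = 11.34 VA.
Step 10 — Power factor: PF = P/|S| = 0.972 (leading).

(a) P = 11.03 W  (b) Q = -2.666 VAR  (c) S = 11.34 VA  (d) PF = 0.972 (leading)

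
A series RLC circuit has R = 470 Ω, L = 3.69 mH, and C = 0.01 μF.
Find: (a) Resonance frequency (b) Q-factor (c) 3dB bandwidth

Step 1 — Resonance: ω₀ = 1/√(LC) = 1/√(0.00369·1e-08) = 1.646e+05 rad/s.
Step 2 — f₀ = ω₀/(2π) = 2.62e+04 Hz.
Step 3 — Series Q: Q = ω₀L/R = 1.646e+05·0.00369/470 = 1.292.
Step 4 — Bandwidth: Δω = ω₀/Q = 1.274e+05 rad/s; BW = Δω/(2π) = 2.027e+04 Hz.

(a) f₀ = 2.62e+04 Hz  (b) Q = 1.292  (c) BW = 2.027e+04 Hz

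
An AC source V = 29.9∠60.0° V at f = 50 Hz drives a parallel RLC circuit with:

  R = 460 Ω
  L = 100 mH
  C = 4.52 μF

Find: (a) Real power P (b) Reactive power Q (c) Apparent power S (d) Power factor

Step 1 — Angular frequency: ω = 2π·f = 2π·50 = 314.2 rad/s.
Step 2 — Component impedances:
  R: Z = R = 460 Ω
  L: Z = jωL = j·314.2·0.1 = 0 + j31.42 Ω
  C: Z = 1/(jωC) = -j/(ω·C) = 0 - j704.2 Ω
Step 3 — Parallel combination: 1/Z_total = 1/R + 1/L + 1/C; Z_total = 2.339 + j32.72 Ω = 32.8∠85.9° Ω.
Step 4 — Source phasor: V = 29.9∠60.0° V = 14.95 + j25.89 V.
Step 5 — Current: I = V / Z = 0.82 - j0.3984 A = 0.9116∠-25.9° A.
Step 6 — Complex power: S = V·I* = 1.944 + j27.19 VA.
Step 7 — Real power: P = Re(S) = 1.944 W.
Step 8 — Reactive power: Q = Im(S) = 27.19 VAR.
Step 9 — Apparent power: |S| = 27.26 VA.
Step 10 — Power factor: PF = P/|S| = 0.0713 (lagging).

(a) P = 1.944 W  (b) Q = 27.19 VAR  (c) S = 27.26 VA  (d) PF = 0.0713 (lagging)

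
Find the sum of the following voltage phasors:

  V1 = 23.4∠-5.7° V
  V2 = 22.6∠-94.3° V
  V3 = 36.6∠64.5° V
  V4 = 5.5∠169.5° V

Step 1 — Convert each phasor to rectangular form:
  V1 = 23.4·(cos(-5.7°) + j·sin(-5.7°)) = 23.28 - j2.324 V
  V2 = 22.6·(cos(-94.3°) + j·sin(-94.3°)) = -1.695 - j22.54 V
  V3 = 36.6·(cos(64.5°) + j·sin(64.5°)) = 15.76 + j33.03 V
  V4 = 5.5·(cos(169.5°) + j·sin(169.5°)) = -5.408 + j1.002 V
Step 2 — Sum components: V_total = 31.94 + j9.176 V.
Step 3 — Convert to polar: |V_total| = 33.23 V, ∠V_total = 16.0°.

V_total = 33.23∠16.0° V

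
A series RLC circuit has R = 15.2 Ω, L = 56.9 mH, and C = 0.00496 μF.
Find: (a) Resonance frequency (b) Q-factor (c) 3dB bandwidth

Step 1 — Resonance condition Im(Z)=0 gives ω₀ = 1/√(LC).
Step 2 — ω₀ = 1/√(0.0569·4.96e-09) = 5.953e+04 rad/s.
Step 3 — f₀ = ω₀/(2π) = 9474 Hz.
Step 4 — Series Q: Q = ω₀L/R = 5.953e+04·0.0569/15.2 = 222.8.
Step 5 — 3dB bandwidth: Δω = ω₀/Q = 267.1 rad/s; BW = Δω/(2π) = 42.52 Hz.

(a) f₀ = 9474 Hz  (b) Q = 222.8  (c) BW = 42.52 Hz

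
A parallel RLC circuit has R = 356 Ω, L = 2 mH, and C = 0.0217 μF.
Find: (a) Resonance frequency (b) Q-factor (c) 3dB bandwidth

Step 1 — Resonance: ω₀ = 1/√(LC) = 1/√(0.002·2.17e-08) = 1.518e+05 rad/s.
Step 2 — f₀ = ω₀/(2π) = 2.416e+04 Hz.
Step 3 — Parallel Q: Q = R/(ω₀L) = 356/(1.518e+05·0.002) = 1.173.
Step 4 — Bandwidth: Δω = ω₀/Q = 1.294e+05 rad/s; BW = Δω/(2π) = 2.06e+04 Hz.

(a) f₀ = 2.416e+04 Hz  (b) Q = 1.173  (c) BW = 2.06e+04 Hz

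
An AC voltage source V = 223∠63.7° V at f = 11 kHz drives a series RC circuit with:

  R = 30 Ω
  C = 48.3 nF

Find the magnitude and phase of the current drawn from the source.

Step 1 — Angular frequency: ω = 2π·f = 2π·1.1e+04 = 6.912e+04 rad/s.
Step 2 — Component impedances:
  R: Z = R = 30 Ω
  C: Z = 1/(jωC) = -j/(ω·C) = 0 - j299.6 Ω
Step 3 — Series combination: Z_total = R + C = 30 - j299.6 Ω = 301.1∠-84.3° Ω.
Step 4 — Source phasor: V = 223∠63.7° V = 98.8 + j199.9 V.
Step 5 — Ohm's law: I = V / Z_total = (98.8 + j199.9) / (30 - j299.6) = -0.628 + j0.3927 A.
Step 6 — Convert to polar: |I| = 0.7407 A, ∠I = 148.0°.

I = 0.7407∠148.0° A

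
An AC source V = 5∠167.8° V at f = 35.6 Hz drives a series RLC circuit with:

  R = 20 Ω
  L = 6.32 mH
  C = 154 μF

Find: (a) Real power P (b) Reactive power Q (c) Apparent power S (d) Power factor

Step 1 — Angular frequency: ω = 2π·f = 2π·35.6 = 223.7 rad/s.
Step 2 — Component impedances:
  R: Z = R = 20 Ω
  L: Z = jωL = j·223.7·0.00632 = 0 + j1.414 Ω
  C: Z = 1/(jωC) = -j/(ω·C) = 0 - j29.03 Ω
Step 3 — Series combination: Z_total = R + L + C = 20 - j27.62 Ω = 34.1∠-54.1° Ω.
Step 4 — Source phasor: V = 5∠167.8° V = -4.887 + j1.057 V.
Step 5 — Current: I = V / Z = -0.1092 - j0.09791 A = 0.1466∠-138.1° A.
Step 6 — Complex power: S = V·I* = 0.43 - j0.5938 VA.
Step 7 — Real power: P = Re(S) = 0.43 W.
Step 8 — Reactive power: Q = Im(S) = -0.5938 VAR.
Step 9 — Apparent power: |S| = 0.7332 VA.
Step 10 — Power factor: PF = P/|S| = 0.5865 (leading).

(a) P = 0.43 W  (b) Q = -0.5938 VAR  (c) S = 0.7332 VA  (d) PF = 0.5865 (leading)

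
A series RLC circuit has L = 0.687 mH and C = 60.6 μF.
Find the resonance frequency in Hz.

Step 1 — Resonance condition Im(Z)=0 gives ω₀ = 1/√(LC).
Step 2 — ω₀ = 1/√(0.000687·6.06e-05) = 4901 rad/s.
Step 3 — f₀ = ω₀/(2π) = 780 Hz.

f₀ = 780 Hz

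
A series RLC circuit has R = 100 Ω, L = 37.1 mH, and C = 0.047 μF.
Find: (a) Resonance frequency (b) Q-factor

Step 1 — Resonance condition Im(Z)=0 gives ω₀ = 1/√(LC).
Step 2 — ω₀ = 1/√(0.0371·4.7e-08) = 2.395e+04 rad/s.
Step 3 — f₀ = ω₀/(2π) = 3811 Hz.
Step 4 — Series Q: Q = ω₀L/R = 2.395e+04·0.0371/100 = 8.885.

(a) f₀ = 3811 Hz  (b) Q = 8.885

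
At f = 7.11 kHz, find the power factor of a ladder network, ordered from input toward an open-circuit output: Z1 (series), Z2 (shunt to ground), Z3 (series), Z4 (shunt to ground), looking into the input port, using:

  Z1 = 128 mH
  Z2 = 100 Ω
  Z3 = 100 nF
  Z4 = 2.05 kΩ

Step 1 — Angular frequency: ω = 2π·f = 2π·7110 = 4.467e+04 rad/s.
Step 2 — Component impedances:
  Z1: Z = jωL = j·4.467e+04·0.128 = 0 + j5718 Ω
  Z2: Z = R = 100 Ω
  Z3: Z = 1/(jωC) = -j/(ω·C) = 0 - j223.8 Ω
  Z4: Z = R = 2050 Ω
Step 3 — Ladder network (open output): work backward from the far end, alternating series and parallel combinations. Z_in = 95.4 + j5718 Ω = 5719∠89.0° Ω.
Step 4 — Power factor: PF = cos(φ) = Re(Z)/|Z| = 95.4/5719 = 0.01668.
Step 5 — Type: Im(Z) = 5718 ⇒ lagging (phase φ = 89.0°).

PF = 0.01668 (lagging, φ = 89.0°)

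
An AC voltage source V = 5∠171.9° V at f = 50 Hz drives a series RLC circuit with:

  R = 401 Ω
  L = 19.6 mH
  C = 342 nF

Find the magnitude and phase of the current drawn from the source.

Step 1 — Angular frequency: ω = 2π·f = 2π·50 = 314.2 rad/s.
Step 2 — Component impedances:
  R: Z = R = 401 Ω
  L: Z = jωL = j·314.2·0.0196 = 0 + j6.158 Ω
  C: Z = 1/(jωC) = -j/(ω·C) = 0 - j9307 Ω
Step 3 — Series combination: Z_total = R + L + C = 401 - j9301 Ω = 9310∠-87.5° Ω.
Step 4 — Source phasor: V = 5∠171.9° V = -4.95 + j0.7045 V.
Step 5 — Ohm's law: I = V / Z_total = (-4.95 + j0.7045) / (401 - j9301) = -9.851e-05 - j0.000528 A.
Step 6 — Convert to polar: |I| = 0.0005371 A, ∠I = -100.6°.

I = 0.0005371∠-100.6° A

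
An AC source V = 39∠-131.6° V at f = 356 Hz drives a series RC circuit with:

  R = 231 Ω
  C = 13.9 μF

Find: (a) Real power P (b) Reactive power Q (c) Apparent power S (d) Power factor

Step 1 — Angular frequency: ω = 2π·f = 2π·356 = 2237 rad/s.
Step 2 — Component impedances:
  R: Z = R = 231 Ω
  C: Z = 1/(jωC) = -j/(ω·C) = 0 - j32.16 Ω
Step 3 — Series combination: Z_total = R + C = 231 - j32.16 Ω = 233.2∠-7.9° Ω.
Step 4 — Source phasor: V = 39∠-131.6° V = -25.89 - j29.16 V.
Step 5 — Current: I = V / Z = -0.09272 - j0.1392 A = 0.1672∠-123.7° A.
Step 6 — Complex power: S = V·I* = 6.459 - j0.8993 VA.
Step 7 — Real power: P = Re(S) = 6.459 W.
Step 8 — Reactive power: Q = Im(S) = -0.8993 VAR.
Step 9 — Apparent power: |S| = 6.522 VA.
Step 10 — Power factor: PF = P/|S| = 0.9904 (leading).

(a) P = 6.459 W  (b) Q = -0.8993 VAR  (c) S = 6.522 VA  (d) PF = 0.9904 (leading)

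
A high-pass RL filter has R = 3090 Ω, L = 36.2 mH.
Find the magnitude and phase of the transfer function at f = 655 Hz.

Step 1 — Angular frequency: ω = 2π·655 = 4115 rad/s.
Step 2 — Transfer function: H(jω) = jωL/(R + jωL).
Step 3 — Numerator jωL = j·149; denominator R + jωL = 3090 + j149.
Step 4 — H = 0.002319 + j0.0481.
Step 5 — Magnitude: |H| = 0.04816 (-26.3 dB); phase: φ = 87.2°.

|H| = 0.04816 (-26.3 dB), φ = 87.2°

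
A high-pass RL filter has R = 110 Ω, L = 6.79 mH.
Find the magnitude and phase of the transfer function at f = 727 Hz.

Step 1 — Angular frequency: ω = 2π·727 = 4568 rad/s.
Step 2 — Transfer function: H(jω) = jωL/(R + jωL).
Step 3 — Numerator jωL = j·31.02; denominator R + jωL = 110 + j31.02.
Step 4 — H = 0.07365 + j0.2612.
Step 5 — Magnitude: |H| = 0.2714 (-11.3 dB); phase: φ = 74.3°.

|H| = 0.2714 (-11.3 dB), φ = 74.3°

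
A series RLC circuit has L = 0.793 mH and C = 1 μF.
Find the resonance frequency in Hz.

Step 1 — Resonance condition Im(Z)=0 gives ω₀ = 1/√(LC).
Step 2 — ω₀ = 1/√(0.000793·1e-06) = 3.551e+04 rad/s.
Step 3 — f₀ = ω₀/(2π) = 5652 Hz.

f₀ = 5652 Hz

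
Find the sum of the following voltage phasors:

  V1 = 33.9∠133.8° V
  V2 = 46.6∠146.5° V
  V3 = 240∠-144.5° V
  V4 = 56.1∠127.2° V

Step 1 — Convert each phasor to rectangular form:
  V1 = 33.9·(cos(133.8°) + j·sin(133.8°)) = -23.46 + j24.47 V
  V2 = 46.6·(cos(146.5°) + j·sin(146.5°)) = -38.86 + j25.72 V
  V3 = 240·(cos(-144.5°) + j·sin(-144.5°)) = -195.4 - j139.4 V
  V4 = 56.1·(cos(127.2°) + j·sin(127.2°)) = -33.92 + j44.69 V
Step 2 — Sum components: V_total = -291.6 - j44.5 V.
Step 3 — Convert to polar: |V_total| = 295 V, ∠V_total = -171.3°.

V_total = 295∠-171.3° V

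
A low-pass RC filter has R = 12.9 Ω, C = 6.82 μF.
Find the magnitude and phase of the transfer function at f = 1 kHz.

Step 1 — Angular frequency: ω = 2π·1000 = 6283 rad/s.
Step 2 — Transfer function: H(jω) = 1/(1 + jωRC).
Step 3 — Denominator: 1 + jωRC = 1 + j·6283·12.9·6.82e-06 = 1 + j0.5528.
Step 4 — H = 0.766 - j0.4234.
Step 5 — Magnitude: |H| = 0.8752 (-1.2 dB); phase: φ = -28.9°.

|H| = 0.8752 (-1.2 dB), φ = -28.9°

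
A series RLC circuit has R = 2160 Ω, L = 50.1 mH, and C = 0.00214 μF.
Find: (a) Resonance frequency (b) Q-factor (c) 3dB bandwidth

Step 1 — Resonance condition Im(Z)=0 gives ω₀ = 1/√(LC).
Step 2 — ω₀ = 1/√(0.0501·2.14e-09) = 9.658e+04 rad/s.
Step 3 — f₀ = ω₀/(2π) = 1.537e+04 Hz.
Step 4 — Series Q: Q = ω₀L/R = 9.658e+04·0.0501/2160 = 2.24.
Step 5 — 3dB bandwidth: Δω = ω₀/Q = 4.311e+04 rad/s; BW = Δω/(2π) = 6862 Hz.

(a) f₀ = 1.537e+04 Hz  (b) Q = 2.24  (c) BW = 6862 Hz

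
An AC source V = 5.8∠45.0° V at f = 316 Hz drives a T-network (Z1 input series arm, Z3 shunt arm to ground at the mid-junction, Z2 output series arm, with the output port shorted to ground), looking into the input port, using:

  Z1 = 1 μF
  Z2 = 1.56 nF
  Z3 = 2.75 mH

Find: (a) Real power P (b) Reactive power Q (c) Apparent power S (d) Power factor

Step 1 — Angular frequency: ω = 2π·f = 2π·316 = 1985 rad/s.
Step 2 — Component impedances:
  Z1: Z = 1/(jωC) = -j/(ω·C) = 0 - j503.7 Ω
  Z2: Z = 1/(jωC) = -j/(ω·C) = 0 - j3.229e+05 Ω
  Z3: Z = jωL = j·1985·0.00275 = 0 + j5.46 Ω
Step 3 — With the output port shorted to ground, the output series arm Z2 runs from the junction to ground; the shunt arm Z3 also runs from the junction to ground. They appear in parallel: Z3 || Z2 = 0 + j5.46 Ω.
Step 4 — Series with input arm Z1: Z_in = Z1 + (Z3 || Z2) = 0 - j498.2 Ω = 498.2∠-90.0° Ω.
Step 5 — Source phasor: V = 5.8∠45.0° V = 4.101 + j4.101 V.
Step 6 — Current: I = V / Z = -0.008232 + j0.008232 A = 0.01164∠135.0° A.
Step 7 — Complex power: S = V·I* = 0 - j0.06752 VA.
Step 8 — Real power: P = Re(S) = 0 W.
Step 9 — Reactive power: Q = Im(S) = -0.06752 VAR.
Step 10 — Apparent power: |S| = 0.06752 VA.
Step 11 — Power factor: PF = P/|S| = 0 (leading).

(a) P = 0 W  (b) Q = -0.06752 VAR  (c) S = 0.06752 VA  (d) PF = 0 (leading)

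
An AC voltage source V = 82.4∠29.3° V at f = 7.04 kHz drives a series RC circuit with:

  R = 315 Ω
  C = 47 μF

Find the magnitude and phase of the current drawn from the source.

Step 1 — Angular frequency: ω = 2π·f = 2π·7040 = 4.423e+04 rad/s.
Step 2 — Component impedances:
  R: Z = R = 315 Ω
  C: Z = 1/(jωC) = -j/(ω·C) = 0 - j0.481 Ω
Step 3 — Series combination: Z_total = R + C = 315 - j0.481 Ω = 315∠-0.1° Ω.
Step 4 — Source phasor: V = 82.4∠29.3° V = 71.86 + j40.33 V.
Step 5 — Ohm's law: I = V / Z_total = (71.86 + j40.33) / (315 - j0.481) = 0.2279 + j0.1284 A.
Step 6 — Convert to polar: |I| = 0.2616 A, ∠I = 29.4°.

I = 0.2616∠29.4° A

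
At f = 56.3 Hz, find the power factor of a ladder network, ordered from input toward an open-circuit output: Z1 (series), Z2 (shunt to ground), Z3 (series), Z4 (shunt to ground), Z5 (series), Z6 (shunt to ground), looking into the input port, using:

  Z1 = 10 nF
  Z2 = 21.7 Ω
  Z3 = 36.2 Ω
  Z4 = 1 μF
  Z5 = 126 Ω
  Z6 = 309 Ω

Step 1 — Angular frequency: ω = 2π·f = 2π·56.3 = 353.7 rad/s.
Step 2 — Component impedances:
  Z1: Z = 1/(jωC) = -j/(ω·C) = 0 - j2.827e+05 Ω
  Z2: Z = R = 21.7 Ω
  Z3: Z = R = 36.2 Ω
  Z4: Z = 1/(jωC) = -j/(ω·C) = 0 - j2827 Ω
  Z5: Z = R = 126 Ω
  Z6: Z = R = 309 Ω
Step 3 — Ladder network (open output): work backward from the far end, alternating series and parallel combinations. Z_in = 20.74 - j2.827e+05 Ω = 2.827e+05∠-90.0° Ω.
Step 4 — Power factor: PF = cos(φ) = Re(Z)/|Z| = 20.742/2.8269e+05 = 7.337e-05.
Step 5 — Type: Im(Z) = -2.827e+05 ⇒ leading (phase φ = -90.0°).

PF = 7.337e-05 (leading, φ = -90.0°)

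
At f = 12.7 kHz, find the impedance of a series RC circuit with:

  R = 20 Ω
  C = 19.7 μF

Step 1 — Angular frequency: ω = 2π·f = 2π·1.27e+04 = 7.98e+04 rad/s.
Step 2 — Component impedances:
  R: Z = R = 20 Ω
  C: Z = 1/(jωC) = -j/(ω·C) = 0 - j0.6361 Ω
Step 3 — Series combination: Z_total = R + C = 20 - j0.6361 Ω = 20.01∠-1.8° Ω.

Z = 20 - j0.6361 Ω = 20.01∠-1.8° Ω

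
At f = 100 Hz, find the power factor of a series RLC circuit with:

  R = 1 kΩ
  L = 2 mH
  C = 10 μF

Step 1 — Angular frequency: ω = 2π·f = 2π·100 = 628.3 rad/s.
Step 2 — Component impedances:
  R: Z = R = 1000 Ω
  L: Z = jωL = j·628.3·0.002 = 0 + j1.257 Ω
  C: Z = 1/(jωC) = -j/(ω·C) = 0 - j159.2 Ω
Step 3 — Series combination: Z_total = R + L + C = 1000 - j157.9 Ω = 1012∠-9.0° Ω.
Step 4 — Power factor: PF = cos(φ) = Re(Z)/|Z| = 1000/1012.4 = 0.9878.
Step 5 — Type: Im(Z) = -157.9 ⇒ leading (phase φ = -9.0°).

PF = 0.9878 (leading, φ = -9.0°)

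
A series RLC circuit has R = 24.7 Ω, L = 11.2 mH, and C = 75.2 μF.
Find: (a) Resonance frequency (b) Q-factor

Step 1 — Resonance condition Im(Z)=0 gives ω₀ = 1/√(LC).
Step 2 — ω₀ = 1/√(0.0112·7.52e-05) = 1090 rad/s.
Step 3 — f₀ = ω₀/(2π) = 173.4 Hz.
Step 4 — Series Q: Q = ω₀L/R = 1090·0.0112/24.7 = 0.4941.

(a) f₀ = 173.4 Hz  (b) Q = 0.4941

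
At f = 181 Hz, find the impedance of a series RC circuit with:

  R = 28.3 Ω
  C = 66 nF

Step 1 — Angular frequency: ω = 2π·f = 2π·181 = 1137 rad/s.
Step 2 — Component impedances:
  R: Z = R = 28.3 Ω
  C: Z = 1/(jωC) = -j/(ω·C) = 0 - j1.332e+04 Ω
Step 3 — Series combination: Z_total = R + C = 28.3 - j1.332e+04 Ω = 1.332e+04∠-89.9° Ω.

Z = 28.3 - j1.332e+04 Ω = 1.332e+04∠-89.9° Ω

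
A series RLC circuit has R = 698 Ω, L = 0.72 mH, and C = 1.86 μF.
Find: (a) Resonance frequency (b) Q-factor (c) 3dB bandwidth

Step 1 — Resonance: ω₀ = 1/√(LC) = 1/√(0.00072·1.86e-06) = 2.733e+04 rad/s.
Step 2 — f₀ = ω₀/(2π) = 4349 Hz.
Step 3 — Series Q: Q = ω₀L/R = 2.733e+04·0.00072/698 = 0.02819.
Step 4 — Bandwidth: Δω = ω₀/Q = 9.694e+05 rad/s; BW = Δω/(2π) = 1.543e+05 Hz.

(a) f₀ = 4349 Hz  (b) Q = 0.02819  (c) BW = 1.543e+05 Hz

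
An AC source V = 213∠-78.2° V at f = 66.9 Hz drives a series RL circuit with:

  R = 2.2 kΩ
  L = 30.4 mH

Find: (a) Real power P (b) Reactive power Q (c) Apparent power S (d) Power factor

Step 1 — Angular frequency: ω = 2π·f = 2π·66.9 = 420.3 rad/s.
Step 2 — Component impedances:
  R: Z = R = 2200 Ω
  L: Z = jωL = j·420.3·0.0304 = 0 + j12.78 Ω
Step 3 — Series combination: Z_total = R + L = 2200 + j12.78 Ω = 2200∠0.3° Ω.
Step 4 — Source phasor: V = 213∠-78.2° V = 43.56 - j208.5 V.
Step 5 — Current: I = V / Z = 0.01925 - j0.09488 A = 0.09682∠-78.5° A.
Step 6 — Complex power: S = V·I* = 20.62 + j0.1198 VA.
Step 7 — Real power: P = Re(S) = 20.62 W.
Step 8 — Reactive power: Q = Im(S) = 0.1198 VAR.
Step 9 — Apparent power: |S| = 20.62 VA.
Step 10 — Power factor: PF = P/|S| = 1 (lagging).

(a) P = 20.62 W  (b) Q = 0.1198 VAR  (c) S = 20.62 VA  (d) PF = 1 (lagging)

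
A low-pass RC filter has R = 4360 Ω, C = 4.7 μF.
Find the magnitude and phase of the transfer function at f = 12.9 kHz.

Step 1 — Angular frequency: ω = 2π·1.29e+04 = 8.105e+04 rad/s.
Step 2 — Transfer function: H(jω) = 1/(1 + jωRC).
Step 3 — Denominator: 1 + jωRC = 1 + j·8.105e+04·4360·4.7e-06 = 1 + j1661.
Step 4 — H = 3.625e-07 - j0.0006021.
Step 5 — Magnitude: |H| = 0.0006021 (-64.4 dB); phase: φ = -90.0°.

|H| = 0.0006021 (-64.4 dB), φ = -90.0°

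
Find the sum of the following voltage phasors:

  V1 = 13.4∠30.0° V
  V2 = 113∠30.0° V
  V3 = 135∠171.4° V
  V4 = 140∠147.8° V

Step 1 — Convert each phasor to rectangular form:
  V1 = 13.4·(cos(30.0°) + j·sin(30.0°)) = 11.6 + j6.7 V
  V2 = 113·(cos(30.0°) + j·sin(30.0°)) = 97.86 + j56.5 V
  V3 = 135·(cos(171.4°) + j·sin(171.4°)) = -133.5 + j20.19 V
  V4 = 140·(cos(147.8°) + j·sin(147.8°)) = -118.5 + j74.6 V
Step 2 — Sum components: V_total = -142.5 + j158 V.
Step 3 — Convert to polar: |V_total| = 212.7 V, ∠V_total = 132.0°.

V_total = 212.7∠132.0° V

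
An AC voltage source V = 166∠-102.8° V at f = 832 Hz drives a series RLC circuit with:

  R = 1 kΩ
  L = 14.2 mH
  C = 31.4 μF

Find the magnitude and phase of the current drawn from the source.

Step 1 — Angular frequency: ω = 2π·f = 2π·832 = 5228 rad/s.
Step 2 — Component impedances:
  R: Z = R = 1000 Ω
  L: Z = jωL = j·5228·0.0142 = 0 + j74.23 Ω
  C: Z = 1/(jωC) = -j/(ω·C) = 0 - j6.092 Ω
Step 3 — Series combination: Z_total = R + L + C = 1000 + j68.14 Ω = 1002∠3.9° Ω.
Step 4 — Source phasor: V = 166∠-102.8° V = -36.78 - j161.9 V.
Step 5 — Ohm's law: I = V / Z_total = (-36.78 - j161.9) / (1000 + j68.14) = -0.04759 - j0.1586 A.
Step 6 — Convert to polar: |I| = 0.1656 A, ∠I = -106.7°.

I = 0.1656∠-106.7° A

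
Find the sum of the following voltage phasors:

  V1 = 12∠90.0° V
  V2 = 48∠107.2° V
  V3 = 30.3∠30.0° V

Step 1 — Convert each phasor to rectangular form:
  V1 = 12·(cos(90.0°) + j·sin(90.0°)) = 0 + j12 V
  V2 = 48·(cos(107.2°) + j·sin(107.2°)) = -14.19 + j45.85 V
  V3 = 30.3·(cos(30.0°) + j·sin(30.0°)) = 26.24 + j15.15 V
Step 2 — Sum components: V_total = 12.05 + j73 V.
Step 3 — Convert to polar: |V_total| = 73.99 V, ∠V_total = 80.6°.

V_total = 73.99∠80.6° V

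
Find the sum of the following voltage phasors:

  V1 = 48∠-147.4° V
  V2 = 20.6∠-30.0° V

Step 1 — Convert each phasor to rectangular form:
  V1 = 48·(cos(-147.4°) + j·sin(-147.4°)) = -40.44 - j25.86 V
  V2 = 20.6·(cos(-30.0°) + j·sin(-30.0°)) = 17.84 - j10.3 V
Step 2 — Sum components: V_total = -22.6 - j36.16 V.
Step 3 — Convert to polar: |V_total| = 42.64 V, ∠V_total = -122.0°.

V_total = 42.64∠-122.0° V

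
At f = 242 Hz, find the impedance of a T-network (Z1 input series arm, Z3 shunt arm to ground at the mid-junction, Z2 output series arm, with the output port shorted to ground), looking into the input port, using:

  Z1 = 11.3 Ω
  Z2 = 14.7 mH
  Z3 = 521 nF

Step 1 — Angular frequency: ω = 2π·f = 2π·242 = 1521 rad/s.
Step 2 — Component impedances:
  Z1: Z = R = 11.3 Ω
  Z2: Z = jωL = j·1521·0.0147 = 0 + j22.35 Ω
  Z3: Z = 1/(jωC) = -j/(ω·C) = 0 - j1262 Ω
Step 3 — With the output port shorted to ground, the output series arm Z2 runs from the junction to ground; the shunt arm Z3 also runs from the junction to ground. They appear in parallel: Z3 || Z2 = 0 + j22.75 Ω.
Step 4 — Series with input arm Z1: Z_in = Z1 + (Z3 || Z2) = 11.3 + j22.75 Ω = 25.41∠63.6° Ω.

Z = 11.3 + j22.75 Ω = 25.41∠63.6° Ω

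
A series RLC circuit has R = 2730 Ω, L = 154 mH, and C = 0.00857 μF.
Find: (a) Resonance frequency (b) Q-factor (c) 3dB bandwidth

Step 1 — Resonance: ω₀ = 1/√(LC) = 1/√(0.154·8.57e-09) = 2.753e+04 rad/s.
Step 2 — f₀ = ω₀/(2π) = 4381 Hz.
Step 3 — Series Q: Q = ω₀L/R = 2.753e+04·0.154/2730 = 1.553.
Step 4 — Bandwidth: Δω = ω₀/Q = 1.773e+04 rad/s; BW = Δω/(2π) = 2821 Hz.

(a) f₀ = 4381 Hz  (b) Q = 1.553  (c) BW = 2821 Hz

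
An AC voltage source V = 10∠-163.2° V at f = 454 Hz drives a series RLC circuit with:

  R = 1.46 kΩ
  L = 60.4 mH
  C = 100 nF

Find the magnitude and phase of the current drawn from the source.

Step 1 — Angular frequency: ω = 2π·f = 2π·454 = 2853 rad/s.
Step 2 — Component impedances:
  R: Z = R = 1460 Ω
  L: Z = jωL = j·2853·0.0604 = 0 + j172.3 Ω
  C: Z = 1/(jωC) = -j/(ω·C) = 0 - j3506 Ω
Step 3 — Series combination: Z_total = R + L + C = 1460 - j3333 Ω = 3639∠-66.3° Ω.
Step 4 — Source phasor: V = 10∠-163.2° V = -9.573 - j2.89 V.
Step 5 — Ohm's law: I = V / Z_total = (-9.573 - j2.89) / (1460 - j3333) = -0.0003279 - j0.002728 A.
Step 6 — Convert to polar: |I| = 0.002748 A, ∠I = -96.9°.

I = 0.002748∠-96.9° A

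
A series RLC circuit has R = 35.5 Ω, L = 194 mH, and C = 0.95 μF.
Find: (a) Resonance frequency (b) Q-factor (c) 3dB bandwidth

Step 1 — Resonance: ω₀ = 1/√(LC) = 1/√(0.194·9.5e-07) = 2329 rad/s.
Step 2 — f₀ = ω₀/(2π) = 370.7 Hz.
Step 3 — Series Q: Q = ω₀L/R = 2329·0.194/35.5 = 12.73.
Step 4 — Bandwidth: Δω = ω₀/Q = 183 rad/s; BW = Δω/(2π) = 29.12 Hz.

(a) f₀ = 370.7 Hz  (b) Q = 12.73  (c) BW = 29.12 Hz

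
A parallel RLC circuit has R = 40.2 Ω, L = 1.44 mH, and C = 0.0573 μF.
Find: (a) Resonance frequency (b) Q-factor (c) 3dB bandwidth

Step 1 — Resonance: ω₀ = 1/√(LC) = 1/√(0.00144·5.73e-08) = 1.101e+05 rad/s.
Step 2 — f₀ = ω₀/(2π) = 1.752e+04 Hz.
Step 3 — Parallel Q: Q = R/(ω₀L) = 40.2/(1.101e+05·0.00144) = 0.2536.
Step 4 — Bandwidth: Δω = ω₀/Q = 4.341e+05 rad/s; BW = Δω/(2π) = 6.909e+04 Hz.

(a) f₀ = 1.752e+04 Hz  (b) Q = 0.2536  (c) BW = 6.909e+04 Hz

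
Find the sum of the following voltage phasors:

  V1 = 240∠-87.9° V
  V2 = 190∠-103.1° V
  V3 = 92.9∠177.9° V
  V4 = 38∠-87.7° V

Step 1 — Convert each phasor to rectangular form:
  V1 = 240·(cos(-87.9°) + j·sin(-87.9°)) = 8.794 - j239.8 V
  V2 = 190·(cos(-103.1°) + j·sin(-103.1°)) = -43.06 - j185.1 V
  V3 = 92.9·(cos(177.9°) + j·sin(177.9°)) = -92.84 + j3.404 V
  V4 = 38·(cos(-87.7°) + j·sin(-87.7°)) = 1.525 - j37.97 V
Step 2 — Sum components: V_total = -125.6 - j459.5 V.
Step 3 — Convert to polar: |V_total| = 476.3 V, ∠V_total = -105.3°.

V_total = 476.3∠-105.3° V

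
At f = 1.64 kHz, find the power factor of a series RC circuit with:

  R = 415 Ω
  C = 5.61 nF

Step 1 — Angular frequency: ω = 2π·f = 2π·1640 = 1.03e+04 rad/s.
Step 2 — Component impedances:
  R: Z = R = 415 Ω
  C: Z = 1/(jωC) = -j/(ω·C) = 0 - j1.73e+04 Ω
Step 3 — Series combination: Z_total = R + C = 415 - j1.73e+04 Ω = 1.73e+04∠-88.6° Ω.
Step 4 — Power factor: PF = cos(φ) = Re(Z)/|Z| = 415/17304 = 0.02398.
Step 5 — Type: Im(Z) = -1.73e+04 ⇒ leading (phase φ = -88.6°).

PF = 0.02398 (leading, φ = -88.6°)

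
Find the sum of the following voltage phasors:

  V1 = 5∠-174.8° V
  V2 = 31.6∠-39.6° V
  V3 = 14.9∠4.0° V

Step 1 — Convert each phasor to rectangular form:
  V1 = 5·(cos(-174.8°) + j·sin(-174.8°)) = -4.979 - j0.4532 V
  V2 = 31.6·(cos(-39.6°) + j·sin(-39.6°)) = 24.35 - j20.14 V
  V3 = 14.9·(cos(4.0°) + j·sin(4.0°)) = 14.86 + j1.039 V
Step 2 — Sum components: V_total = 34.23 - j19.56 V.
Step 3 — Convert to polar: |V_total| = 39.42 V, ∠V_total = -29.7°.

V_total = 39.42∠-29.7° V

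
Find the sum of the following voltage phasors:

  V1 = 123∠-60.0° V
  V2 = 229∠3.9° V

Step 1 — Convert each phasor to rectangular form:
  V1 = 123·(cos(-60.0°) + j·sin(-60.0°)) = 61.5 - j106.5 V
  V2 = 229·(cos(3.9°) + j·sin(3.9°)) = 228.5 + j15.58 V
Step 2 — Sum components: V_total = 290 - j90.95 V.
Step 3 — Convert to polar: |V_total| = 303.9 V, ∠V_total = -17.4°.

V_total = 303.9∠-17.4° V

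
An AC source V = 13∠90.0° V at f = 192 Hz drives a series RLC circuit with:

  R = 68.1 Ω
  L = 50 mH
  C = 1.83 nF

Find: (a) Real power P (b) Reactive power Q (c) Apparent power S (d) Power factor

Step 1 — Angular frequency: ω = 2π·f = 2π·192 = 1206 rad/s.
Step 2 — Component impedances:
  R: Z = R = 68.1 Ω
  L: Z = jωL = j·1206·0.05 = 0 + j60.32 Ω
  C: Z = 1/(jωC) = -j/(ω·C) = 0 - j4.53e+05 Ω
Step 3 — Series combination: Z_total = R + L + C = 68.1 - j4.529e+05 Ω = 4.529e+05∠-90.0° Ω.
Step 4 — Source phasor: V = 13∠90.0° V = 0 + j13 V.
Step 5 — Current: I = V / Z = -2.87e-05 + j4.316e-09 A = 2.87e-05∠180.0° A.
Step 6 — Complex power: S = V·I* = 5.611e-08 - j0.0003731 VA.
Step 7 — Real power: P = Re(S) = 5.611e-08 W.
Step 8 — Reactive power: Q = Im(S) = -0.0003731 VAR.
Step 9 — Apparent power: |S| = 0.0003731 VA.
Step 10 — Power factor: PF = P/|S| = 0.0001504 (leading).

(a) P = 5.611e-08 W  (b) Q = -0.0003731 VAR  (c) S = 0.0003731 VA  (d) PF = 0.0001504 (leading)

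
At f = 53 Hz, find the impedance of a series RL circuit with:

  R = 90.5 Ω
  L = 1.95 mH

Step 1 — Angular frequency: ω = 2π·f = 2π·53 = 333 rad/s.
Step 2 — Component impedances:
  R: Z = R = 90.5 Ω
  L: Z = jωL = j·333·0.00195 = 0 + j0.6494 Ω
Step 3 — Series combination: Z_total = R + L = 90.5 + j0.6494 Ω = 90.5∠0.4° Ω.

Z = 90.5 + j0.6494 Ω = 90.5∠0.4° Ω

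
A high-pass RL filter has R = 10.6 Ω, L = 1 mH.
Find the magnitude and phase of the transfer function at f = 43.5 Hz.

Step 1 — Angular frequency: ω = 2π·43.5 = 273.3 rad/s.
Step 2 — Transfer function: H(jω) = jωL/(R + jωL).
Step 3 — Numerator jωL = j·0.2733; denominator R + jωL = 10.6 + j0.2733.
Step 4 — H = 0.0006644 + j0.02577.
Step 5 — Magnitude: |H| = 0.02578 (-31.8 dB); phase: φ = 88.5°.

|H| = 0.02578 (-31.8 dB), φ = 88.5°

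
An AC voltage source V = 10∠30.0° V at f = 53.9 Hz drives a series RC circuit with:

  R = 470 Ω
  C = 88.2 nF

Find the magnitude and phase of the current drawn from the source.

Step 1 — Angular frequency: ω = 2π·f = 2π·53.9 = 338.7 rad/s.
Step 2 — Component impedances:
  R: Z = R = 470 Ω
  C: Z = 1/(jωC) = -j/(ω·C) = 0 - j3.348e+04 Ω
Step 3 — Series combination: Z_total = R + C = 470 - j3.348e+04 Ω = 3.348e+04∠-89.2° Ω.
Step 4 — Source phasor: V = 10∠30.0° V = 8.66 + j5 V.
Step 5 — Ohm's law: I = V / Z_total = (8.66 + j5) / (470 - j3.348e+04) = -0.0001457 + j0.0002607 A.
Step 6 — Convert to polar: |I| = 0.0002987 A, ∠I = 119.2°.

I = 0.0002987∠119.2° A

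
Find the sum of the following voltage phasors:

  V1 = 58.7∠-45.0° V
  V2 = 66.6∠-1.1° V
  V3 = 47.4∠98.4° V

Step 1 — Convert each phasor to rectangular form:
  V1 = 58.7·(cos(-45.0°) + j·sin(-45.0°)) = 41.51 - j41.51 V
  V2 = 66.6·(cos(-1.1°) + j·sin(-1.1°)) = 66.59 - j1.279 V
  V3 = 47.4·(cos(98.4°) + j·sin(98.4°)) = -6.924 + j46.89 V
Step 2 — Sum components: V_total = 101.2 + j4.106 V.
Step 3 — Convert to polar: |V_total| = 101.3 V, ∠V_total = 2.3°.

V_total = 101.3∠2.3° V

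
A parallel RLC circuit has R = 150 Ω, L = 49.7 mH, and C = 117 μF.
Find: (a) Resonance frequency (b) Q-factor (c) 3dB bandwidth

Step 1 — Resonance: ω₀ = 1/√(LC) = 1/√(0.0497·0.000117) = 414.7 rad/s.
Step 2 — f₀ = ω₀/(2π) = 66 Hz.
Step 3 — Parallel Q: Q = R/(ω₀L) = 150/(414.7·0.0497) = 7.278.
Step 4 — Bandwidth: Δω = ω₀/Q = 56.98 rad/s; BW = Δω/(2π) = 9.069 Hz.

(a) f₀ = 66 Hz  (b) Q = 7.278  (c) BW = 9.069 Hz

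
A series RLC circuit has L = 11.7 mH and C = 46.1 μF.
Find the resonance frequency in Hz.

Step 1 — Resonance condition Im(Z)=0 gives ω₀ = 1/√(LC).
Step 2 — ω₀ = 1/√(0.0117·4.61e-05) = 1362 rad/s.
Step 3 — f₀ = ω₀/(2π) = 216.7 Hz.

f₀ = 216.7 Hz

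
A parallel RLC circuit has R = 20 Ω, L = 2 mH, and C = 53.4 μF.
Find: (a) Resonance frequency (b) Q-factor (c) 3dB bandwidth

Step 1 — Resonance: ω₀ = 1/√(LC) = 1/√(0.002·5.34e-05) = 3060 rad/s.
Step 2 — f₀ = ω₀/(2π) = 487 Hz.
Step 3 — Parallel Q: Q = R/(ω₀L) = 20/(3060·0.002) = 3.268.
Step 4 — Bandwidth: Δω = ω₀/Q = 936.3 rad/s; BW = Δω/(2π) = 149 Hz.

(a) f₀ = 487 Hz  (b) Q = 3.268  (c) BW = 149 Hz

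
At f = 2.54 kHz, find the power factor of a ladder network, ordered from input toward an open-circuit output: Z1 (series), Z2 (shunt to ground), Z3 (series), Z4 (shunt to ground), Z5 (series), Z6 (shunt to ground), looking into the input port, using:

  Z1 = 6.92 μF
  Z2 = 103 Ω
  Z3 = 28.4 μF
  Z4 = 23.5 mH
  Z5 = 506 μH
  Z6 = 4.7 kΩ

Step 1 — Angular frequency: ω = 2π·f = 2π·2540 = 1.596e+04 rad/s.
Step 2 — Component impedances:
  Z1: Z = 1/(jωC) = -j/(ω·C) = 0 - j9.055 Ω
  Z2: Z = R = 103 Ω
  Z3: Z = 1/(jωC) = -j/(ω·C) = 0 - j2.206 Ω
  Z4: Z = jωL = j·1.596e+04·0.0235 = 0 + j375 Ω
  Z5: Z = jωL = j·1.596e+04·0.000506 = 0 + j8.075 Ω
  Z6: Z = R = 4700 Ω
Step 3 — Ladder network (open output): work backward from the far end, alternating series and parallel combinations. Z_in = 93.9 + j16.33 Ω = 95.31∠9.9° Ω.
Step 4 — Power factor: PF = cos(φ) = Re(Z)/|Z| = 93.9/95.31 = 0.9852.
Step 5 — Type: Im(Z) = 16.33 ⇒ lagging (phase φ = 9.9°).

PF = 0.9852 (lagging, φ = 9.9°)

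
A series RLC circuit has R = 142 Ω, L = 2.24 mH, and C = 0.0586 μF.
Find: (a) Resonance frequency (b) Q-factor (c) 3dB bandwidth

Step 1 — Resonance: ω₀ = 1/√(LC) = 1/√(0.00224·5.86e-08) = 8.728e+04 rad/s.
Step 2 — f₀ = ω₀/(2π) = 1.389e+04 Hz.
Step 3 — Series Q: Q = ω₀L/R = 8.728e+04·0.00224/142 = 1.377.
Step 4 — Bandwidth: Δω = ω₀/Q = 6.339e+04 rad/s; BW = Δω/(2π) = 1.009e+04 Hz.

(a) f₀ = 1.389e+04 Hz  (b) Q = 1.377  (c) BW = 1.009e+04 Hz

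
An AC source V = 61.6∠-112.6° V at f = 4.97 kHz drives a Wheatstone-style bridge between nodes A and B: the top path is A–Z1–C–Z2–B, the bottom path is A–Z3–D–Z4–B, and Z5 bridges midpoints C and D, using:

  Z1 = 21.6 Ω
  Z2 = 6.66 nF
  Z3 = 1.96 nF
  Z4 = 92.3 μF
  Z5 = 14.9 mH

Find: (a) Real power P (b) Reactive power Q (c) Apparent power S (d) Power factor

Step 1 — Angular frequency: ω = 2π·f = 2π·4970 = 3.123e+04 rad/s.
Step 2 — Component impedances:
  Z1: Z = R = 21.6 Ω
  Z2: Z = 1/(jωC) = -j/(ω·C) = 0 - j4808 Ω
  Z3: Z = 1/(jωC) = -j/(ω·C) = 0 - j1.634e+04 Ω
  Z4: Z = 1/(jωC) = -j/(ω·C) = 0 - j0.3469 Ω
  Z5: Z = jωL = j·3.123e+04·0.0149 = 0 + j465.3 Ω
Step 3 — Bridge requires nodal analysis (the Z5 bridge couples midpoints C and D, so the two paths cannot be reduced to a simple series/parallel combination). Setting node B to ground and injecting 1 A at node A, the 3-node admittance system at A, C, D solves to V_A = Z_AB = 23.03 + j531.4 Ω = 531.9∠87.5° Ω.
Step 4 — Source phasor: V = 61.6∠-112.6° V = -23.67 - j56.87 V.
Step 5 — Current: I = V / Z = -0.1087 + j0.03983 A = 0.1158∠159.9° A.
Step 6 — Complex power: S = V·I* = 0.3088 + j7.127 VA.
Step 7 — Real power: P = Re(S) = 0.3088 W.
Step 8 — Reactive power: Q = Im(S) = 7.127 VAR.
Step 9 — Apparent power: |S| = 7.133 VA.
Step 10 — Power factor: PF = P/|S| = 0.04329 (lagging).

(a) P = 0.3088 W  (b) Q = 7.127 VAR  (c) S = 7.133 VA  (d) PF = 0.04329 (lagging)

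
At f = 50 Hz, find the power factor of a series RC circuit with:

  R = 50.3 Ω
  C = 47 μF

Step 1 — Angular frequency: ω = 2π·f = 2π·50 = 314.2 rad/s.
Step 2 — Component impedances:
  R: Z = R = 50.3 Ω
  C: Z = 1/(jωC) = -j/(ω·C) = 0 - j67.73 Ω
Step 3 — Series combination: Z_total = R + C = 50.3 - j67.73 Ω = 84.36∠-53.4° Ω.
Step 4 — Power factor: PF = cos(φ) = Re(Z)/|Z| = 50.3/84.361 = 0.5962.
Step 5 — Type: Im(Z) = -67.73 ⇒ leading (phase φ = -53.4°).

PF = 0.5962 (leading, φ = -53.4°)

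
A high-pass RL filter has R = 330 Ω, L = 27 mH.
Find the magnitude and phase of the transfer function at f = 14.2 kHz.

Step 1 — Angular frequency: ω = 2π·1.42e+04 = 8.922e+04 rad/s.
Step 2 — Transfer function: H(jω) = jωL/(R + jωL).
Step 3 — Numerator jωL = j·2409; denominator R + jωL = 330 + j2409.
Step 4 — H = 0.9816 + j0.1345.
Step 5 — Magnitude: |H| = 0.9907 (-0.1 dB); phase: φ = 7.8°.

|H| = 0.9907 (-0.1 dB), φ = 7.8°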